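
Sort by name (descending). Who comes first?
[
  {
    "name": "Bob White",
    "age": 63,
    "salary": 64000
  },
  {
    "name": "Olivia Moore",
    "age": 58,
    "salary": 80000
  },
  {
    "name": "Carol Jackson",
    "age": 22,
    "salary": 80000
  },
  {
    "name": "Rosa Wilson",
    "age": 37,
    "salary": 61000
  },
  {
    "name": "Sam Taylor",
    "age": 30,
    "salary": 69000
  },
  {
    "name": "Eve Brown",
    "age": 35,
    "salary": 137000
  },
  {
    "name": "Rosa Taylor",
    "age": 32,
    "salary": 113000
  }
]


Sort by: name (descending)

Sorted order:
  1. Sam Taylor (name = Sam Taylor)
  2. Rosa Wilson (name = Rosa Wilson)
  3. Rosa Taylor (name = Rosa Taylor)
  4. Olivia Moore (name = Olivia Moore)
  5. Eve Brown (name = Eve Brown)
  6. Carol Jackson (name = Carol Jackson)
  7. Bob White (name = Bob White)

First: Sam Taylor

Sam Taylor


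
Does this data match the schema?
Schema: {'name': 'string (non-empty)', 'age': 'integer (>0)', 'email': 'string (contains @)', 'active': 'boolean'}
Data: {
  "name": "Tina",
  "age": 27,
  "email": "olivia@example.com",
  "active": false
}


Validating each field against schema:
  name: OK (non-empty string)
  age: OK (positive integer)
  email: OK (string with @)
  active: OK (boolean)

Result: VALID

VALID


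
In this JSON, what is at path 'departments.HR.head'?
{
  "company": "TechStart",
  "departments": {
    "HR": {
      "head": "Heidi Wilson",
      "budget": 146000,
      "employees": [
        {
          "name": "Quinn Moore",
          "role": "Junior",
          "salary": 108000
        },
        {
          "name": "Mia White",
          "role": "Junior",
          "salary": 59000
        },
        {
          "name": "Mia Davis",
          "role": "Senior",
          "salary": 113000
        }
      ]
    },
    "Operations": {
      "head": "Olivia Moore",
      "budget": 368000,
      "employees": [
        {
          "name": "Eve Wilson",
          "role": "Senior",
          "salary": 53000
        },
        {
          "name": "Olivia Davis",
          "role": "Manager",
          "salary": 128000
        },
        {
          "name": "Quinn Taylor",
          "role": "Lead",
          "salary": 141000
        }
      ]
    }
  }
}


Path: departments.HR.head

Navigate:
  -> departments
  -> HR
  -> head = 'Heidi Wilson'

Heidi Wilson


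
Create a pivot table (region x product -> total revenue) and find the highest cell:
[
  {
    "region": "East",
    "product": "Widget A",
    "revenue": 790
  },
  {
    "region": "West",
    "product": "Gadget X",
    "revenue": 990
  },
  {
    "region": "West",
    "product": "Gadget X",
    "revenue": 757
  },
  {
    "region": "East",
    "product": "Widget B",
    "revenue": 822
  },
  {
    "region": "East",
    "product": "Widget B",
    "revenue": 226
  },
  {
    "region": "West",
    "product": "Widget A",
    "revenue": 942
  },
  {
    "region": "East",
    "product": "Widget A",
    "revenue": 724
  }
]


Pivot: region (rows) x product (columns) -> total revenue

     Gadget X      Widget A      Widget B    
East             0          1514          1048  
West          1747           942             0  

Highest: West / Gadget X = $1747

West / Gadget X = $1747


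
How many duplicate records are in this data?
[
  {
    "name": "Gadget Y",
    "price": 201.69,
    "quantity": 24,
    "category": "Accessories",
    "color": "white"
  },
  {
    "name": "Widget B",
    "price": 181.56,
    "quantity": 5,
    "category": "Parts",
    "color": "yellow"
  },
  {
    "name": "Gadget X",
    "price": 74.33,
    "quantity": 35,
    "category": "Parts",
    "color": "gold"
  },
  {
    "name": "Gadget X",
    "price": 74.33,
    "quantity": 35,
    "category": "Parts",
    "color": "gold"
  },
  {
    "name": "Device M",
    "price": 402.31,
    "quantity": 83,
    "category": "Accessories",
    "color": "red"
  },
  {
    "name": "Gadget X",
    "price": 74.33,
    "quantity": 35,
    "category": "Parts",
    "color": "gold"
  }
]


Checking 6 records for duplicates:

  Row 1: Gadget Y ($201.69, qty 24)
  Row 2: Widget B ($181.56, qty 5)
  Row 3: Gadget X ($74.33, qty 35)
  Row 4: Gadget X ($74.33, qty 35) <-- DUPLICATE
  Row 5: Device M ($402.31, qty 83)
  Row 6: Gadget X ($74.33, qty 35) <-- DUPLICATE

Duplicates found: 2
Unique records: 4

2 duplicates, 4 unique


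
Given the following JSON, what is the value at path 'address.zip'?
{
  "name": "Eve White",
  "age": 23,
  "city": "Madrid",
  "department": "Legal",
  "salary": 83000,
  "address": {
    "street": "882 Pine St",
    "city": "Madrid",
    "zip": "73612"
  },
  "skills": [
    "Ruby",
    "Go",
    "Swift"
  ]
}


Query: address.zip
Path: address -> zip
Value: 73612

73612


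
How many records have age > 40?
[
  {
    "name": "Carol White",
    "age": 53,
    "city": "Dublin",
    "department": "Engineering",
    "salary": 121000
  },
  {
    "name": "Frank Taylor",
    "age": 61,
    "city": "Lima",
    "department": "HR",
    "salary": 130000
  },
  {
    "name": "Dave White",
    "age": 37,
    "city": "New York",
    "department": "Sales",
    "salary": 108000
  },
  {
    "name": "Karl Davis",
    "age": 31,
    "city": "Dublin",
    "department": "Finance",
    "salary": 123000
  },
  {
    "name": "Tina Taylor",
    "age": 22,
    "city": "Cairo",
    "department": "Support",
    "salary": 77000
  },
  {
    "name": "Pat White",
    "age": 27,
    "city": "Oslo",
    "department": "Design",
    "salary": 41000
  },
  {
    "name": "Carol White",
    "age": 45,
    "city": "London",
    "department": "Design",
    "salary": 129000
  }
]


Data: 7 records
Condition: age > 40

Checking each record:
  Carol White: 53 MATCH
  Frank Taylor: 61 MATCH
  Dave White: 37
  Karl Davis: 31
  Tina Taylor: 22
  Pat White: 27
  Carol White: 45 MATCH

Count: 3

3


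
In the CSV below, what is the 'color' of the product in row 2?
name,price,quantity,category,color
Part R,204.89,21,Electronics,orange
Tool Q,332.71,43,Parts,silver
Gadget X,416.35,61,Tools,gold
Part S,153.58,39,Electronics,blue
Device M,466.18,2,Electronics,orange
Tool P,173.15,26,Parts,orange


Query: Row 2 ('Tool Q'), column 'color'
Value: silver

silver


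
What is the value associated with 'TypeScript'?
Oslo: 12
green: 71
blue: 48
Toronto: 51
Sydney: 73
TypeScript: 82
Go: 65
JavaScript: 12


Looking up key 'TypeScript'
Value: 82

82


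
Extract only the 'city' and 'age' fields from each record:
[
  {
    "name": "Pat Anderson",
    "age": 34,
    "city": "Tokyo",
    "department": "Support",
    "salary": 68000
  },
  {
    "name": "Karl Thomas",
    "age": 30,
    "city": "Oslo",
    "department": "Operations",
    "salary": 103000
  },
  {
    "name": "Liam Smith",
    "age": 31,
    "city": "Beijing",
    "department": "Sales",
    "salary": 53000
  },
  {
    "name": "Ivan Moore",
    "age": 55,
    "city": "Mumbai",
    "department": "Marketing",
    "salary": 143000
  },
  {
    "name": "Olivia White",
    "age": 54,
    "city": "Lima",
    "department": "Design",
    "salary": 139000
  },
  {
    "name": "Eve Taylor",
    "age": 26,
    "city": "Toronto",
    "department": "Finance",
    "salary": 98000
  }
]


Original: 6 records with fields: name, age, city, department, salary
Keep: ['city', 'age']
Drop: ['name', 'department', 'salary']
Result: 6 records, 2 fields each

[
  {
    "city": "Tokyo",
    "age": 34
  },
  {
    "city": "Oslo",
    "age": 30
  },
  {
    "city": "Beijing",
    "age": 31
  },
  {
    "city": "Mumbai",
    "age": 55
  },
  {
    "city": "Lima",
    "age": 54
  },
  {
    "city": "Toronto",
    "age": 26
  }
]


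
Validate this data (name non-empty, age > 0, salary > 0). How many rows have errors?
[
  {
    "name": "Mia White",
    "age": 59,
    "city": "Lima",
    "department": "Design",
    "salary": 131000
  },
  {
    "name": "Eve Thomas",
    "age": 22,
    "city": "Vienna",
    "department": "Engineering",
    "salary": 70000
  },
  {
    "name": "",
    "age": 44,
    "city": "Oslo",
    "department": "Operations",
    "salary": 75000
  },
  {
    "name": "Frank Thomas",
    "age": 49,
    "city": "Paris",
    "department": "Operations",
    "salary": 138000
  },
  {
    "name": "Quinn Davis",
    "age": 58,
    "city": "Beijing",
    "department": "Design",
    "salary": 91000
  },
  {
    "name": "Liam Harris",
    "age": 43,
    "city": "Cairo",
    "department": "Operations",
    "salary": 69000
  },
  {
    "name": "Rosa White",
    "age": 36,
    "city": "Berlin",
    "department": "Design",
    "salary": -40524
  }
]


Validating 7 records:
Rules: name non-empty, age > 0, salary > 0

  Row 1 (Mia White): OK
  Row 2 (Eve Thomas): OK
  Row 3 (???): empty name
  Row 4 (Frank Thomas): OK
  Row 5 (Quinn Davis): OK
  Row 6 (Liam Harris): OK
  Row 7 (Rosa White): negative salary: -40524

Total errors: 2

2 errors


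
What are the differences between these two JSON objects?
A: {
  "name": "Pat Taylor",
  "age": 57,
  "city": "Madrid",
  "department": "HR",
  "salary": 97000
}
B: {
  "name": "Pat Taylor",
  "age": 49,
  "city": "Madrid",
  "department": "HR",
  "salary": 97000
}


Comparing each field (in key order):
  name: same
  age: DIFFERENT
  city: same
  department: same
  salary: same
Differences:
  age: 57 -> 49

1 field(s) changed

1 change: age


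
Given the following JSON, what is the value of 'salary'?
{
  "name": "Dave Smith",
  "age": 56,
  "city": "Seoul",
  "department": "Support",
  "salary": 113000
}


Looking up field 'salary'
Value: 113000

113000


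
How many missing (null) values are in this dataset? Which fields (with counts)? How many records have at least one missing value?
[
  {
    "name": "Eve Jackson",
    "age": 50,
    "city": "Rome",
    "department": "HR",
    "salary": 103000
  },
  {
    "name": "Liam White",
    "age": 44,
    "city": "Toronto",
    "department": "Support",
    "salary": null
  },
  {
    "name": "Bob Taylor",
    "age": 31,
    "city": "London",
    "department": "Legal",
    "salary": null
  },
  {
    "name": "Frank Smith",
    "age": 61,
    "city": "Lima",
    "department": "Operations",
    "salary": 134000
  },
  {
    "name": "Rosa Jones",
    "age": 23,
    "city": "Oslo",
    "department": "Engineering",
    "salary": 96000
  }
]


Checking for missing (null) values in 5 records:

  Eve Jackson: complete
  Liam White: salary
  Bob Taylor: salary
  Frank Smith: complete
  Rosa Jones: complete

Per field:
  name: 0 missing
  age: 0 missing
  city: 0 missing
  department: 0 missing
  salary: 2 missing

Total missing values: 2
Records with any missing: 2

2 missing values (salary: 2); 2 incomplete records


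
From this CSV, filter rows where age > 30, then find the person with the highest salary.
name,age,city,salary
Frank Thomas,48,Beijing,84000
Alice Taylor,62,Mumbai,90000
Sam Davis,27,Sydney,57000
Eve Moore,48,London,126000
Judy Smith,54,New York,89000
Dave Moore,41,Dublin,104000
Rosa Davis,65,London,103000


Filter: age > 30
Sort by: salary (descending)

Filtered records (6):
  Eve Moore, age 48, salary $126000
  Dave Moore, age 41, salary $104000
  Rosa Davis, age 65, salary $103000
  Alice Taylor, age 62, salary $90000
  Judy Smith, age 54, salary $89000
  Frank Thomas, age 48, salary $84000

Highest salary: Eve Moore ($126000)

Eve Moore


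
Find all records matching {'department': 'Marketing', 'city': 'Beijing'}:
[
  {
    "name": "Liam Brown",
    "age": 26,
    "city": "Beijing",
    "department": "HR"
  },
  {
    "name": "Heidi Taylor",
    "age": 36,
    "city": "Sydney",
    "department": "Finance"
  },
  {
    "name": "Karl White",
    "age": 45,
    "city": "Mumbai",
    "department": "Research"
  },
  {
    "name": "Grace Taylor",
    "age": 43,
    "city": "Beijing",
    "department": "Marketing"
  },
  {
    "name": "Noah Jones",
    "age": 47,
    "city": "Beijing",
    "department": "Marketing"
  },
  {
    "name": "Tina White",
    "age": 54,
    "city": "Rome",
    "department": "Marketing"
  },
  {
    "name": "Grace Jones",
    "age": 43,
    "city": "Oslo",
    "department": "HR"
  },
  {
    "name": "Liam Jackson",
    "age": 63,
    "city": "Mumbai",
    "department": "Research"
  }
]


Search criteria: {'department': 'Marketing', 'city': 'Beijing'}

Checking 8 records:
  Liam Brown: {department: HR, city: Beijing}
  Heidi Taylor: {department: Finance, city: Sydney}
  Karl White: {department: Research, city: Mumbai}
  Grace Taylor: {department: Marketing, city: Beijing} <-- MATCH
  Noah Jones: {department: Marketing, city: Beijing} <-- MATCH
  Tina White: {department: Marketing, city: Rome}
  Grace Jones: {department: HR, city: Oslo}
  Liam Jackson: {department: Research, city: Mumbai}

Matches: ["Grace Taylor", "Noah Jones"]

["Grace Taylor", "Noah Jones"]


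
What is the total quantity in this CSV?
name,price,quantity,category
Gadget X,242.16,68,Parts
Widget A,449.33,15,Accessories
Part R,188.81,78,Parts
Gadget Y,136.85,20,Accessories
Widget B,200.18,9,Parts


Computing total quantity:
Values: [68, 15, 78, 20, 9]
Sum = 190

190


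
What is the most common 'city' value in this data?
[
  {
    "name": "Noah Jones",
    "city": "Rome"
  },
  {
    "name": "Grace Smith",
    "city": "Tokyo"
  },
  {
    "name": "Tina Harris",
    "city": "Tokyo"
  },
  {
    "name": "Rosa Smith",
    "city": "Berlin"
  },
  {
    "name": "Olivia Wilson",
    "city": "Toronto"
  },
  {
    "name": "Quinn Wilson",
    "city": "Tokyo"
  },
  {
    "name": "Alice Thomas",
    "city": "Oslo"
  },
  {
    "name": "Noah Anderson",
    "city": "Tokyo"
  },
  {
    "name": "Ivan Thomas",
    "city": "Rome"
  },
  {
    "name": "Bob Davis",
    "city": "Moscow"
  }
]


Counting 'city' values across 10 records:

  Tokyo: 4 ####
  Rome: 2 ##
  Berlin: 1 #
  Toronto: 1 #
  Oslo: 1 #
  Moscow: 1 #

Most common: Tokyo (4 times)

Tokyo (4 times)


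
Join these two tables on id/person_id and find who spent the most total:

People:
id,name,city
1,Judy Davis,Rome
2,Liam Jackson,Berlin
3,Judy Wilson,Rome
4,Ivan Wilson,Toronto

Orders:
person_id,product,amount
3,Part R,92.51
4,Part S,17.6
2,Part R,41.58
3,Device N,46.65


Join on: people.id = orders.person_id

Joined rows:
  Judy Wilson (Rome) bought Part R for $92.51
  Ivan Wilson (Toronto) bought Part S for $17.6
  Liam Jackson (Berlin) bought Part R for $41.58
  Judy Wilson (Rome) bought Device N for $46.65

Total per person:
  Judy Wilson: $139.16
  Liam Jackson: $41.58
  Ivan Wilson: $17.60

Top spender: Judy Wilson ($139.16)

Judy Wilson ($139.16)


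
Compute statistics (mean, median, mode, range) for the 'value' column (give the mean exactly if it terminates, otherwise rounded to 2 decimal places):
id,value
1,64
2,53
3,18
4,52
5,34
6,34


Data: [64, 53, 18, 52, 34, 34]
Count: 6
Sum: 255
Mean: 255/6 = 42.5
Sorted: [18, 34, 34, 52, 53, 64]
Median: 43.0
Mode: 34 (2 times)
Range: 64 - 18 = 46
Min: 18, Max: 64

mean=42.5, median=43.0, mode=34, range=46


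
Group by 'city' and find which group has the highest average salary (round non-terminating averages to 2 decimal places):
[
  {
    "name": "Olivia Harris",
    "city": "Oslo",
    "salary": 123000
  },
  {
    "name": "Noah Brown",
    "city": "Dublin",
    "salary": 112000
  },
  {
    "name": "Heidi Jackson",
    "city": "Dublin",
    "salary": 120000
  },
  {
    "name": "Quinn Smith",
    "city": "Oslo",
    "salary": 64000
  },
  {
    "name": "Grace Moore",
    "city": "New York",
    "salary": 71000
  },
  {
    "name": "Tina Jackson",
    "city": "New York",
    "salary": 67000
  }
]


Group by: city

Groups:
  Dublin: 2 people, avg salary = 232000/2 = $116000
  New York: 2 people, avg salary = 138000/2 = $69000
  Oslo: 2 people, avg salary = 187000/2 = $93500

Highest average salary: Dublin ($116000)

Dublin ($116000)


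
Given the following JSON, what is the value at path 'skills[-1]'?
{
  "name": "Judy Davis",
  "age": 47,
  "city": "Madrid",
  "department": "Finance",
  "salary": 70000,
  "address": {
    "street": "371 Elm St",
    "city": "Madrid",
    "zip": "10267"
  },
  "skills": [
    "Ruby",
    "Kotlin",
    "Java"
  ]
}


Query: skills[-1]
Path: skills -> last element
Value: Java

Java


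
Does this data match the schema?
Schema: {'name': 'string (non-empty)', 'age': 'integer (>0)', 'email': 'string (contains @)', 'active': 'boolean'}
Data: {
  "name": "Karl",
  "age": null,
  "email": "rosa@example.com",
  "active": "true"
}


Validating each field against schema:
  name: OK (non-empty string)
  age: FAIL (null is not an integer)
  email: OK (string with @)
  active: FAIL ("true" is not a boolean)

Result: INVALID (2 errors: age, active)

INVALID (2 errors: age, active)


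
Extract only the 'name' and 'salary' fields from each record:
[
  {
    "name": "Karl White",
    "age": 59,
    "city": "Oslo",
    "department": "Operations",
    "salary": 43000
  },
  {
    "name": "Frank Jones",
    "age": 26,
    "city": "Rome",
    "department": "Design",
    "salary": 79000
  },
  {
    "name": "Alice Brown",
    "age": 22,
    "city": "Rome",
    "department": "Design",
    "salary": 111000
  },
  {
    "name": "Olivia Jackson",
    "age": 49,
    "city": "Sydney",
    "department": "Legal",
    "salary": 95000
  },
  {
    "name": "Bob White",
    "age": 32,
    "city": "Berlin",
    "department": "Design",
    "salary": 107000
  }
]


Original: 5 records with fields: name, age, city, department, salary
Keep: ['name', 'salary']
Drop: ['age', 'city', 'department']
Result: 5 records, 2 fields each

[
  {
    "name": "Karl White",
    "salary": 43000
  },
  {
    "name": "Frank Jones",
    "salary": 79000
  },
  {
    "name": "Alice Brown",
    "salary": 111000
  },
  {
    "name": "Olivia Jackson",
    "salary": 95000
  },
  {
    "name": "Bob White",
    "salary": 107000
  }
]


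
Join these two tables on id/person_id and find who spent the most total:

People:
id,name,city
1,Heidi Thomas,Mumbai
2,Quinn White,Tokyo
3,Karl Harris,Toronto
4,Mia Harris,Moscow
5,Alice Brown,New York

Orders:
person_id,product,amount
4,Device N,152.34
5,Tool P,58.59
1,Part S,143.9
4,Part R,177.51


Join on: people.id = orders.person_id

Joined rows:
  Mia Harris (Moscow) bought Device N for $152.34
  Alice Brown (New York) bought Tool P for $58.59
  Heidi Thomas (Mumbai) bought Part S for $143.9
  Mia Harris (Moscow) bought Part R for $177.51

Total per person:
  Mia Harris: $329.85
  Heidi Thomas: $143.90
  Alice Brown: $58.59

Top spender: Mia Harris ($329.85)

Mia Harris ($329.85)


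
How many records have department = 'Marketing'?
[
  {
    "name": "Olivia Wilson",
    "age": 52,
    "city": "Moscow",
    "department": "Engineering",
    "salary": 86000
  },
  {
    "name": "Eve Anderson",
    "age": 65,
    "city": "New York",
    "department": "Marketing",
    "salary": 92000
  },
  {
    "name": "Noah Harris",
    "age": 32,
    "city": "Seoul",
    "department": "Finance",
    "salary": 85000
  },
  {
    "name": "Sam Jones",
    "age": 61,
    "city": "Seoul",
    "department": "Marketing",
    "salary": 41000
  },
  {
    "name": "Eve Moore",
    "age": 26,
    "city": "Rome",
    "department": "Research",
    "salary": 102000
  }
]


Data: 5 records
Condition: department = 'Marketing'

Checking each record:
  Olivia Wilson: Engineering
  Eve Anderson: Marketing MATCH
  Noah Harris: Finance
  Sam Jones: Marketing MATCH
  Eve Moore: Research

Count: 2

2


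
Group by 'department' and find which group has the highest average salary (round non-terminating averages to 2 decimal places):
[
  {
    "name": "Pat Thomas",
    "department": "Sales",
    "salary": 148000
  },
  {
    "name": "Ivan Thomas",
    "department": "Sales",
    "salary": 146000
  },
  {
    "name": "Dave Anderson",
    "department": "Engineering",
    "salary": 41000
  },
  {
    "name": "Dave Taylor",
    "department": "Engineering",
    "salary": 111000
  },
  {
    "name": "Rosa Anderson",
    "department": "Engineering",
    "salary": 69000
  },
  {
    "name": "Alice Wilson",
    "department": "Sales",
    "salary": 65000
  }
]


Group by: department

Groups:
  Engineering: 3 people, avg salary = 221000/3 ≈ $73666.67
  Sales: 3 people, avg salary = 359000/3 ≈ $119666.67

Highest average salary: Sales (≈$119666.67)

Sales (≈$119666.67)


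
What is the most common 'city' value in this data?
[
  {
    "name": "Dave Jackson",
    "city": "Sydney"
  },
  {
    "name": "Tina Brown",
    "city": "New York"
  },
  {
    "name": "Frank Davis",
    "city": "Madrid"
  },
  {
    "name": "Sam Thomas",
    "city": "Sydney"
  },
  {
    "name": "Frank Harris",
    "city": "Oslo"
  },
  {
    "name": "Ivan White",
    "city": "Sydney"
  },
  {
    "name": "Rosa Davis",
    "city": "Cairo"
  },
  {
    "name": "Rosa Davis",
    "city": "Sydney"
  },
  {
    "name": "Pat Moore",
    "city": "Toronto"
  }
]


Counting 'city' values across 9 records:

  Sydney: 4 ####
  New York: 1 #
  Madrid: 1 #
  Oslo: 1 #
  Cairo: 1 #
  Toronto: 1 #

Most common: Sydney (4 times)

Sydney (4 times)


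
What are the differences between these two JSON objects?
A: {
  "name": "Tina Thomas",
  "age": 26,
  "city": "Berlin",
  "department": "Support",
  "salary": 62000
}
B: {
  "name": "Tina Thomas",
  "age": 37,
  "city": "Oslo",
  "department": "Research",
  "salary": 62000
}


Comparing each field (in key order):
  name: same
  age: DIFFERENT
  city: DIFFERENT
  department: DIFFERENT
  salary: same
Differences:
  age: 26 -> 37
  city: Berlin -> Oslo
  department: Support -> Research

3 field(s) changed

3 changes: age, city, department


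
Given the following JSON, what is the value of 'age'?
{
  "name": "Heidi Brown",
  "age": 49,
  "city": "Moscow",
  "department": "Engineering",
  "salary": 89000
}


Looking up field 'age'
Value: 49

49


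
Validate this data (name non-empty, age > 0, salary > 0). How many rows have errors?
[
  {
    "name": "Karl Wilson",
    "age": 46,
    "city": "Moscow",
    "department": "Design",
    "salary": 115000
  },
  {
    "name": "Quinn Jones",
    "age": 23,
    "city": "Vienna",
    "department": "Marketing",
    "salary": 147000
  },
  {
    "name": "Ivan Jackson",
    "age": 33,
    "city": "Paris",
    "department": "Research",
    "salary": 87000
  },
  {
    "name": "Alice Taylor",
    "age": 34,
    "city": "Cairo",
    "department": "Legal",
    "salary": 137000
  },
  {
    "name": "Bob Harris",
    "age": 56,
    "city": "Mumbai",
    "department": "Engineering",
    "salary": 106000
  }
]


Validating 5 records:
Rules: name non-empty, age > 0, salary > 0

  Row 1 (Karl Wilson): OK
  Row 2 (Quinn Jones): OK
  Row 3 (Ivan Jackson): OK
  Row 4 (Alice Taylor): OK
  Row 5 (Bob Harris): OK

Total errors: 0

0 errors


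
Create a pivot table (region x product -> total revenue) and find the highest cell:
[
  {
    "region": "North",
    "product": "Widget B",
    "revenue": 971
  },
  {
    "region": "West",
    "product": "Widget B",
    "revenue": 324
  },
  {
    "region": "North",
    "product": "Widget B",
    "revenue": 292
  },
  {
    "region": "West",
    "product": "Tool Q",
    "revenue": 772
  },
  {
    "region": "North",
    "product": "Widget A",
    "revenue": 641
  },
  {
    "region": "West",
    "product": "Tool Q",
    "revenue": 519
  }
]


Pivot: region (rows) x product (columns) -> total revenue

     Tool Q        Widget A      Widget B    
North            0           641          1263  
West          1291             0           324  

Highest: West / Tool Q = $1291

West / Tool Q = $1291


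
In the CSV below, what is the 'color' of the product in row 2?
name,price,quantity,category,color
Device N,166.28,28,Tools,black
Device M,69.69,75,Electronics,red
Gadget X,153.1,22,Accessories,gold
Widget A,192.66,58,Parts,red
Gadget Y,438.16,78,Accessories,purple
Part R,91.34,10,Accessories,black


Query: Row 2 ('Device M'), column 'color'
Value: red

red


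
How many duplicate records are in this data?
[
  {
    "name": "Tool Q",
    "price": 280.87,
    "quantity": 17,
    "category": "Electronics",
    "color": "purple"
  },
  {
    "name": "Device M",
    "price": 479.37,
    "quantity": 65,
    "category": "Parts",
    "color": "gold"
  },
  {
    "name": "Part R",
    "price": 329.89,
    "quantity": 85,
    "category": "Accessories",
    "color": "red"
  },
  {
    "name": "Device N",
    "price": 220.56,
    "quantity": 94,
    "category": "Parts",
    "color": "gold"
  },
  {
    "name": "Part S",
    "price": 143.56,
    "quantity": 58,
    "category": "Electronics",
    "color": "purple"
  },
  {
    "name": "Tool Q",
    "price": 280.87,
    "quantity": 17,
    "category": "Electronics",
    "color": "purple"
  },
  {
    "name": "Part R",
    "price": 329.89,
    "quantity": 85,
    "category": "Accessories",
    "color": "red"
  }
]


Checking 7 records for duplicates:

  Row 1: Tool Q ($280.87, qty 17)
  Row 2: Device M ($479.37, qty 65)
  Row 3: Part R ($329.89, qty 85)
  Row 4: Device N ($220.56, qty 94)
  Row 5: Part S ($143.56, qty 58)
  Row 6: Tool Q ($280.87, qty 17) <-- DUPLICATE
  Row 7: Part R ($329.89, qty 85) <-- DUPLICATE

Duplicates found: 2
Unique records: 5

2 duplicates, 5 unique


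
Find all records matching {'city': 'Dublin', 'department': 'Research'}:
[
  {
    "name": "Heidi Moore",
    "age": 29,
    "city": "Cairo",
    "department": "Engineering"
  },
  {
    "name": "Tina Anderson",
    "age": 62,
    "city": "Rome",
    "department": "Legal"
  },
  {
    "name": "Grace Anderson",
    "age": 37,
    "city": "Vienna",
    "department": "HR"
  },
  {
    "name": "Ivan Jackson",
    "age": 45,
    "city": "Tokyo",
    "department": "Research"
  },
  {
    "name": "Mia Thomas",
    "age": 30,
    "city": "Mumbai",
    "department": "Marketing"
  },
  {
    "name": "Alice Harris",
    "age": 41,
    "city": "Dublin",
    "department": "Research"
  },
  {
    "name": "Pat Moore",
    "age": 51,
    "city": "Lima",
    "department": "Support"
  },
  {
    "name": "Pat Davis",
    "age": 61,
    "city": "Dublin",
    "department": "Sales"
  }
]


Search criteria: {'city': 'Dublin', 'department': 'Research'}

Checking 8 records:
  Heidi Moore: {city: Cairo, department: Engineering}
  Tina Anderson: {city: Rome, department: Legal}
  Grace Anderson: {city: Vienna, department: HR}
  Ivan Jackson: {city: Tokyo, department: Research}
  Mia Thomas: {city: Mumbai, department: Marketing}
  Alice Harris: {city: Dublin, department: Research} <-- MATCH
  Pat Moore: {city: Lima, department: Support}
  Pat Davis: {city: Dublin, department: Sales}

Matches: ["Alice Harris"]

["Alice Harris"]


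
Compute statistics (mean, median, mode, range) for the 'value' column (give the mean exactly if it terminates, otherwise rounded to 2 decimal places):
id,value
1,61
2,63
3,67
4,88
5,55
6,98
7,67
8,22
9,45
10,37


Data: [61, 63, 67, 88, 55, 98, 67, 22, 45, 37]
Count: 10
Sum: 603
Mean: 603/10 = 60.3
Sorted: [22, 37, 45, 55, 61, 63, 67, 67, 88, 98]
Median: 62.0
Mode: 67 (2 times)
Range: 98 - 22 = 76
Min: 22, Max: 98

mean=60.3, median=62.0, mode=67, range=76


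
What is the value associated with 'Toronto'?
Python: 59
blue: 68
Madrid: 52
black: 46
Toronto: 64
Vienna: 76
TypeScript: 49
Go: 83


Looking up key 'Toronto'
Value: 64

64


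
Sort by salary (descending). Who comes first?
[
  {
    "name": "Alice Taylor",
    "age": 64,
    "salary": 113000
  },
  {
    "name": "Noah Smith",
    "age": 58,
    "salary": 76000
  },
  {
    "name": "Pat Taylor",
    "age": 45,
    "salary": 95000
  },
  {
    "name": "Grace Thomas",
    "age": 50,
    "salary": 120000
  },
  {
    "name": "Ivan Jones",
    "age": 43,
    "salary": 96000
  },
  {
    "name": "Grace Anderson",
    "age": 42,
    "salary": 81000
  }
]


Sort by: salary (descending)

Sorted order:
  1. Grace Thomas (salary = 120000)
  2. Alice Taylor (salary = 113000)
  3. Ivan Jones (salary = 96000)
  4. Pat Taylor (salary = 95000)
  5. Grace Anderson (salary = 81000)
  6. Noah Smith (salary = 76000)

First: Grace Thomas

Grace Thomas


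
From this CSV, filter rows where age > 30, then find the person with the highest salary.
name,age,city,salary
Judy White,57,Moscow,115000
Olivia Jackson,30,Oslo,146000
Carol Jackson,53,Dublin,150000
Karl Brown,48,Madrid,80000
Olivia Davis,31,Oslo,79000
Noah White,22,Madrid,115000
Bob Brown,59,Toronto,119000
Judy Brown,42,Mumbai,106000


Filter: age > 30
Sort by: salary (descending)

Filtered records (6):
  Carol Jackson, age 53, salary $150000
  Bob Brown, age 59, salary $119000
  Judy White, age 57, salary $115000
  Judy Brown, age 42, salary $106000
  Karl Brown, age 48, salary $80000
  Olivia Davis, age 31, salary $79000

Highest salary: Carol Jackson ($150000)

Carol Jackson


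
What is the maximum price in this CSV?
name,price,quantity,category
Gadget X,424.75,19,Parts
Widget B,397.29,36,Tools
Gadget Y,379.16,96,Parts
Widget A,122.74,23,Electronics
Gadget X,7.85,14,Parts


Computing maximum price:
Values: [424.75, 397.29, 379.16, 122.74, 7.85]
Max = 424.75

424.75


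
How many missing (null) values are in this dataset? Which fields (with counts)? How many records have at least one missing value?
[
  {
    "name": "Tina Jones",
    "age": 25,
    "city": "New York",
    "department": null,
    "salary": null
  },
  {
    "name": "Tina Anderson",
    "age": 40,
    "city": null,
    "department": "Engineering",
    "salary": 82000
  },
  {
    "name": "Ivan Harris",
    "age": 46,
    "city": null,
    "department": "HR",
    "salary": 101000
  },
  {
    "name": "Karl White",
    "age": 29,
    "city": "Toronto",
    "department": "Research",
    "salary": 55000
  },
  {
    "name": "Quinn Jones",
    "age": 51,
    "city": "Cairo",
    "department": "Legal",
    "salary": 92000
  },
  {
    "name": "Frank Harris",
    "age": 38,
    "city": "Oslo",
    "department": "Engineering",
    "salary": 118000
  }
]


Checking for missing (null) values in 6 records:

  Tina Jones: department, salary
  Tina Anderson: city
  Ivan Harris: city
  Karl White: complete
  Quinn Jones: complete
  Frank Harris: complete

Per field:
  name: 0 missing
  age: 0 missing
  city: 2 missing
  department: 1 missing
  salary: 1 missing

Total missing values: 4
Records with any missing: 3

4 missing values (city: 2, department: 1, salary: 1); 3 incomplete records


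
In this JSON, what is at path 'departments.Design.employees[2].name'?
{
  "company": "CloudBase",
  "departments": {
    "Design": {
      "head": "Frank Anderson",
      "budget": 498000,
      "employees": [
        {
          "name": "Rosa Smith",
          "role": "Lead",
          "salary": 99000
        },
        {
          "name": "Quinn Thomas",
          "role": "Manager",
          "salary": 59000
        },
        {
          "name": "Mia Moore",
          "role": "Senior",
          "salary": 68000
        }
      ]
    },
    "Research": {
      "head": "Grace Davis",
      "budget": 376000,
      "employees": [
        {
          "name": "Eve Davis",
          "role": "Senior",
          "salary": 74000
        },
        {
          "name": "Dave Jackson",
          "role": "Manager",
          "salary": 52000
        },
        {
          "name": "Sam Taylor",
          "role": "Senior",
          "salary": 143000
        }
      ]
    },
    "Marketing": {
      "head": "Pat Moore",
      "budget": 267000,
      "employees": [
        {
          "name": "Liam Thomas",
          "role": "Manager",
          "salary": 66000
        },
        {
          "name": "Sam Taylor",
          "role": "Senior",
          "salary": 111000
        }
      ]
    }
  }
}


Path: departments.Design.employees[2].name

Navigate:
  -> departments
  -> Design
  -> employees[2].name = 'Mia Moore'

Mia Moore


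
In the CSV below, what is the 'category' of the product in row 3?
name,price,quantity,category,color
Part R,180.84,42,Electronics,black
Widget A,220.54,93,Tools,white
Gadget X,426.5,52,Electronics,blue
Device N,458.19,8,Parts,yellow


Query: Row 3 ('Gadget X'), column 'category'
Value: Electronics

Electronics


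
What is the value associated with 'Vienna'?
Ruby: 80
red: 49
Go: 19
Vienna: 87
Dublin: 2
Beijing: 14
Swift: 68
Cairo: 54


Looking up key 'Vienna'
Value: 87

87


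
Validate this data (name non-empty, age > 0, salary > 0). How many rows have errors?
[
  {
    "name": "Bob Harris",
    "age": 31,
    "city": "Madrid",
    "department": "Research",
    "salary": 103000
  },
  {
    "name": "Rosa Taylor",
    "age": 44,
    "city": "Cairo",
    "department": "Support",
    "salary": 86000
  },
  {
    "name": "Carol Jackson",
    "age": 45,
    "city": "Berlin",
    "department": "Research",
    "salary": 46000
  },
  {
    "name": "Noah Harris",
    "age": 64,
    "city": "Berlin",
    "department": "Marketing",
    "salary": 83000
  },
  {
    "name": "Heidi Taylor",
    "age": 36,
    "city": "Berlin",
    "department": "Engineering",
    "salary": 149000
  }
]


Validating 5 records:
Rules: name non-empty, age > 0, salary > 0

  Row 1 (Bob Harris): OK
  Row 2 (Rosa Taylor): OK
  Row 3 (Carol Jackson): OK
  Row 4 (Noah Harris): OK
  Row 5 (Heidi Taylor): OK

Total errors: 0

0 errors


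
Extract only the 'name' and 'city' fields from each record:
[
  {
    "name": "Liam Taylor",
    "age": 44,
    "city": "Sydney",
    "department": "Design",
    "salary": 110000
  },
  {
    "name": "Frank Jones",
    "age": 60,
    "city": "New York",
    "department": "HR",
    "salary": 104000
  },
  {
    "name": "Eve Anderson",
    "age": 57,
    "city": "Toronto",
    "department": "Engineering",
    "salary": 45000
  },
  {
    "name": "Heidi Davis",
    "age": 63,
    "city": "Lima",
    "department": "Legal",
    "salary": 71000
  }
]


Original: 4 records with fields: name, age, city, department, salary
Keep: ['name', 'city']
Drop: ['age', 'department', 'salary']
Result: 4 records, 2 fields each

[
  {
    "name": "Liam Taylor",
    "city": "Sydney"
  },
  {
    "name": "Frank Jones",
    "city": "New York"
  },
  {
    "name": "Eve Anderson",
    "city": "Toronto"
  },
  {
    "name": "Heidi Davis",
    "city": "Lima"
  }
]


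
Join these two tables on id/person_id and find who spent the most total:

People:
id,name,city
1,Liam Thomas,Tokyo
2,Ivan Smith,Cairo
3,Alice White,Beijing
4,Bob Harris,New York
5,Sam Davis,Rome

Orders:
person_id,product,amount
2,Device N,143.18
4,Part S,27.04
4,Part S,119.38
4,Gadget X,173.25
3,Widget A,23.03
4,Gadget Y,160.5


Join on: people.id = orders.person_id

Joined rows:
  Ivan Smith (Cairo) bought Device N for $143.18
  Bob Harris (New York) bought Part S for $27.04
  Bob Harris (New York) bought Part S for $119.38
  Bob Harris (New York) bought Gadget X for $173.25
  Alice White (Beijing) bought Widget A for $23.03
  Bob Harris (New York) bought Gadget Y for $160.5

Total per person:
  Bob Harris: $480.17
  Ivan Smith: $143.18
  Alice White: $23.03

Top spender: Bob Harris ($480.17)

Bob Harris ($480.17)


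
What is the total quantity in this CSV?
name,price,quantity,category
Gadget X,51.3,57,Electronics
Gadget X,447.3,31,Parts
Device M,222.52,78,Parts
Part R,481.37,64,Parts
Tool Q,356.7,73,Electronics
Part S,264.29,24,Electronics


Computing total quantity:
Values: [57, 31, 78, 64, 73, 24]
Sum = 327

327


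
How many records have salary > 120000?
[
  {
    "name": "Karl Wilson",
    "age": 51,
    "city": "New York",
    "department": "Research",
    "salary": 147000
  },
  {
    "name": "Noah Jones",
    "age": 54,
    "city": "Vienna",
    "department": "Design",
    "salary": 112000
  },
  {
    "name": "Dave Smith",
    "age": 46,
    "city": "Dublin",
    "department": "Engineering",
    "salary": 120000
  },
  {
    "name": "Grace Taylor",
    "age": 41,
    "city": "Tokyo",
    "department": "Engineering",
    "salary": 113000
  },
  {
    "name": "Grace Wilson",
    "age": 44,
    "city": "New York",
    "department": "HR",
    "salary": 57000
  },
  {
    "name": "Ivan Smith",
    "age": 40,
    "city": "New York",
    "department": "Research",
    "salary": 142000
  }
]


Data: 6 records
Condition: salary > 120000

Checking each record:
  Karl Wilson: 147000 MATCH
  Noah Jones: 112000
  Dave Smith: 120000
  Grace Taylor: 113000
  Grace Wilson: 57000
  Ivan Smith: 142000 MATCH

Count: 2

2


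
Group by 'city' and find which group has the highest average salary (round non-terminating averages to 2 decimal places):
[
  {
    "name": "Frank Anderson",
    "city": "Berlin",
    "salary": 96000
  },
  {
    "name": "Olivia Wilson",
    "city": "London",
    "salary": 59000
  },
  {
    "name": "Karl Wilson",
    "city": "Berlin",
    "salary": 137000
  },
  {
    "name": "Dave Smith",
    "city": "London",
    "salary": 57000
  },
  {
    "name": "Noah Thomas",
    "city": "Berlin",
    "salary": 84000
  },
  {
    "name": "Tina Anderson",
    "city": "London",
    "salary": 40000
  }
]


Group by: city

Groups:
  Berlin: 3 people, avg salary = 317000/3 ≈ $105666.67
  London: 3 people, avg salary = 156000/3 = $52000

Highest average salary: Berlin (≈$105666.67)

Berlin (≈$105666.67)


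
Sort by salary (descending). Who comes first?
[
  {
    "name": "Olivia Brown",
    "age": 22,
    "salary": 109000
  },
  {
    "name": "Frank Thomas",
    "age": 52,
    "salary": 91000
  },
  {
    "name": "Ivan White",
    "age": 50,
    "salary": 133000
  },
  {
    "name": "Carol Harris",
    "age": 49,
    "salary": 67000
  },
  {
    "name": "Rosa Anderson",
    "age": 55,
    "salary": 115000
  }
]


Sort by: salary (descending)

Sorted order:
  1. Ivan White (salary = 133000)
  2. Rosa Anderson (salary = 115000)
  3. Olivia Brown (salary = 109000)
  4. Frank Thomas (salary = 91000)
  5. Carol Harris (salary = 67000)

First: Ivan White

Ivan White


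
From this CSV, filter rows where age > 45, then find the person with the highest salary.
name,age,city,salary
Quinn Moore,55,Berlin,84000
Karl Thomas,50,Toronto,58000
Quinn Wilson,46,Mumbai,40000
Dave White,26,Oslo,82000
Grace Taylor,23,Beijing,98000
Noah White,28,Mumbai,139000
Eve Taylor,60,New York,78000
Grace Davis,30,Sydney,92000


Filter: age > 45
Sort by: salary (descending)

Filtered records (4):
  Quinn Moore, age 55, salary $84000
  Eve Taylor, age 60, salary $78000
  Karl Thomas, age 50, salary $58000
  Quinn Wilson, age 46, salary $40000

Highest salary: Quinn Moore ($84000)

Quinn Moore


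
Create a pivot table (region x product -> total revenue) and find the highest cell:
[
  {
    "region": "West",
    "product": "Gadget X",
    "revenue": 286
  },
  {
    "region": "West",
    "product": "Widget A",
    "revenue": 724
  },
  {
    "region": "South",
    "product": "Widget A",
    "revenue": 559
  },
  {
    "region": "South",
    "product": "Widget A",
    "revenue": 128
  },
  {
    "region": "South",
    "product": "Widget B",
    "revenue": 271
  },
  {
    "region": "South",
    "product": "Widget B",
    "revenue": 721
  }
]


Pivot: region (rows) x product (columns) -> total revenue

     Gadget X      Widget A      Widget B    
South            0           687           992  
West           286           724             0  

Highest: South / Widget B = $992

South / Widget B = $992


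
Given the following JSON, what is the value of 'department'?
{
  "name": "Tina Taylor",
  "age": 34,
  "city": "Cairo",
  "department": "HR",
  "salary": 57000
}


Looking up field 'department'
Value: HR

HR


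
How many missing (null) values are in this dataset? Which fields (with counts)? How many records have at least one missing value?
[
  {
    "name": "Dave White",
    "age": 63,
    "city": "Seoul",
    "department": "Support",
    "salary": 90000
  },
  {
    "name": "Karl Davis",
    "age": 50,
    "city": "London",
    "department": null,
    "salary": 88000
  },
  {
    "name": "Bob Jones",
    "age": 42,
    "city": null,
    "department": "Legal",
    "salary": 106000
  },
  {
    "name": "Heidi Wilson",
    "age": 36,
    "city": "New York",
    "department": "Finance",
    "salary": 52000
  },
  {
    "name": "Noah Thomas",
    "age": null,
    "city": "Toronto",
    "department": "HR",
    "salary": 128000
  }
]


Checking for missing (null) values in 5 records:

  Dave White: complete
  Karl Davis: department
  Bob Jones: city
  Heidi Wilson: complete
  Noah Thomas: age

Per field:
  name: 0 missing
  age: 1 missing
  city: 1 missing
  department: 1 missing
  salary: 0 missing

Total missing values: 3
Records with any missing: 3

3 missing values (age: 1, city: 1, department: 1); 3 incomplete records
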